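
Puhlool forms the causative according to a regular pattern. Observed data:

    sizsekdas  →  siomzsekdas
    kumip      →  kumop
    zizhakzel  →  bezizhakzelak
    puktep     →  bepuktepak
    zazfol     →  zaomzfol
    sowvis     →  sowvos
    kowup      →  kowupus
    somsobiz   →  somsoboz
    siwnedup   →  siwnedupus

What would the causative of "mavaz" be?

"mavaz" has last vowel 'a'. The one such stem in the data (sizsekdas → siomzsekdas) inserts -om- after the first vowel (as does zazfol), so the same rule applies.
So mavaz → maomvaz.

maomvaz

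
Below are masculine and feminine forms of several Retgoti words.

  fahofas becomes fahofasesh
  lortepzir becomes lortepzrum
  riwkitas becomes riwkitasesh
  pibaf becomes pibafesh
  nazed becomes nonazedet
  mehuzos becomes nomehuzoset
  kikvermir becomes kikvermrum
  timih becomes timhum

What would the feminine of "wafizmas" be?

wafizmasesh

fahofas and mehuzos both end in -s yet inflect differently (fahofasesh, nomehuzoset), so the final letter is not what conditions the rule; the last vowel is.
"wafizmas" has last vowel 'a'. The stems whose last vowel is 'a' (fahofas → fahofasesh, riwkitas → riwkitasesh, pibaf → pibafesh) add -esh.
So wafizmas → wafizmasesh.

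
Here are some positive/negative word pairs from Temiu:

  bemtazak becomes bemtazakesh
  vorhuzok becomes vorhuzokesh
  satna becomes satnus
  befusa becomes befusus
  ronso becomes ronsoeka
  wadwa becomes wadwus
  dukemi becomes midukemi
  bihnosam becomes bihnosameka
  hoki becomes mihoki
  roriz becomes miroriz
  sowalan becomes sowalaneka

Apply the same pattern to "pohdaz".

bemtazak and befusa both have last vowel 'a' yet inflect differently (bemtazakesh, befusus), so the last vowel is not what conditions the rule; the final letter is.
"pohdaz" ends in -z. The one such stem in the data (roriz → miroriz) adds the prefix mi-, so the same rule applies.
So pohdaz → mipohdaz.

mipohdaz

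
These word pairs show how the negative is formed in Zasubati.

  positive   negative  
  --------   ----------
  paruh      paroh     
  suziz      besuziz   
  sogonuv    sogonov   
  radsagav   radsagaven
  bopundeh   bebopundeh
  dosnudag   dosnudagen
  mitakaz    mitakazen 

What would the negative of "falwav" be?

sogonuv and radsagav both end in -v yet inflect differently (sogonov, radsagaven), so the final letter is not what conditions the rule; the last vowel is.
"falwav" has last vowel 'a'. The stems whose last vowel is 'a' (radsagav → radsagaven, mitakaz → mitakazen, dosnudag → dosnudagen) add -en.
The other patterns: stems whose last vowel is 'u' change the last vowel to 'o'; stems whose last vowel is 'e' or 'i' add the prefix be-.
So falwav → falwaven.

falwaven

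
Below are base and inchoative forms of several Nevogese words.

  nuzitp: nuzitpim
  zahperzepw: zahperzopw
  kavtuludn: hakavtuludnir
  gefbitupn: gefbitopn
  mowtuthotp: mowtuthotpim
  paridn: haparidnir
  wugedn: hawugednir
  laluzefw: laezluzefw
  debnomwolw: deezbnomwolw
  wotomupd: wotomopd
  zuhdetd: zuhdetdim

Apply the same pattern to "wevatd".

wevatdim

zuhdetd and wotomupd both end in -d yet inflect differently (zuhdetdim, wotomopd), so the final letter is not what conditions the rule; the second-to-last letter is.
"wevatd" has second-to-last letter 't'. The stems whose second-to-last letter is 't' (mowtuthotp → mowtuthotpim, zuhdetd → zuhdetdim, nuzitp → nuzitpim) add -im.
So wevatd → wevatdim.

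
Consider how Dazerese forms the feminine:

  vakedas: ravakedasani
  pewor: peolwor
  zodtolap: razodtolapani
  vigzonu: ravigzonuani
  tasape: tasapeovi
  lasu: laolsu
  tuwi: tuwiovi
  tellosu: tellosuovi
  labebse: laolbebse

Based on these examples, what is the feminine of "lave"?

laolve

tellosu and vigzonu both end in -u yet inflect differently (tellosuovi, ravigzonuani), so the final letter is not what conditions the rule; the first letter is.
"lave" begins with l-. The stems beginning with l- (lasu → laolsu, labebse → laolbebse) insert -ol- after the first vowel.
The other patterns: stems beginning with t- add -ovi; stems beginning with v- or z- add ra- … -ani around the stem.
So lave → laolve.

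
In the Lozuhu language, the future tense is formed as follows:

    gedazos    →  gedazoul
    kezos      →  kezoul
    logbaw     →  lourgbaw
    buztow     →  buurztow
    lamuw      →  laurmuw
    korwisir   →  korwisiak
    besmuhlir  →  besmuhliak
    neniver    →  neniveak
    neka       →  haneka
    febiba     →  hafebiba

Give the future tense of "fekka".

hafekka

gedazos and buztow both have last vowel 'o' yet inflect differently (gedazoul, buurztow), so the last vowel is not what conditions the rule; the final letter is.
"fekka" ends in -a. The stems ending in -a (neka → haneka, febiba → hafebiba) add the prefix ha-.
The other patterns: stems ending in -s drop the final letter and add -ul; stems ending in -w insert -ur- after the first vowel; stems ending in -r drop the final letter and add -ak.
So fekka → hafekka.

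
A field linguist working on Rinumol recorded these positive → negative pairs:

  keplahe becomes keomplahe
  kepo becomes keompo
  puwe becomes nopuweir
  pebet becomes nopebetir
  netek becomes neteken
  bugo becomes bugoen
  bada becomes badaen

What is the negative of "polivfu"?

keplahe and puwe both end in -e yet inflect differently (keomplahe, nopuweir), so the final letter is not what conditions the rule; the first letter is.
"polivfu" begins with p-. The stems beginning with p- (puwe → nopuweir, pebet → nopebetir) add no- … -ir around the stem.
So polivfu → nopolivfuir.

nopolivfuir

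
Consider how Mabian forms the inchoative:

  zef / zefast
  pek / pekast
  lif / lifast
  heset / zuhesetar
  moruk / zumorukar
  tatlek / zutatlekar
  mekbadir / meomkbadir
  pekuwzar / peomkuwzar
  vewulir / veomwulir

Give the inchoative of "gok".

gokast

pek and moruk both end in -k yet inflect differently (pekast, zumorukar), so the final letter is not what conditions the rule; the number of vowels is.
"gok" has 1 vowel. The stems with 1 vowel (zef → zefast, pek → pekast, lif → lifast) add -ast.
The other patterns: stems with 2 vowels add zu- … -ar around the stem; stems with 3 vowels insert -om- after the first vowel.
So gok → gokast.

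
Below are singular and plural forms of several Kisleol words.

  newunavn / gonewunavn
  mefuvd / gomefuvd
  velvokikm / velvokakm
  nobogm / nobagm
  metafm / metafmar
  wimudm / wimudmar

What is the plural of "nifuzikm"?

nifuzakm

"nifuzikm" has second-to-last letter 'k'. The one such stem in the data (velvokikm → velvokakm) changes the last vowel to 'a' (as does nobogm), so the same rule applies.
The other patterns: stems whose second-to-last letter is 'v' add the prefix go-; stems whose second-to-last letter is 'd' or 'f' add -ar.
So nifuzikm → nifuzakm.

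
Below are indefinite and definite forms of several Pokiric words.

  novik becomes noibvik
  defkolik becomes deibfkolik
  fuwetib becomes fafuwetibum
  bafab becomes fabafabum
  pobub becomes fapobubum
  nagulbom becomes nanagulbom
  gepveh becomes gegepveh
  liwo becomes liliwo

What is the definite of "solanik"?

novik and fuwetib both have last vowel 'i' yet inflect differently (noibvik, fafuwetibum), so the last vowel is not what conditions the rule; the final letter is.
"solanik" ends in -k. The stems ending in -k (novik → noibvik, defkolik → deibfkolik) insert -ib- after the first vowel.
The other patterns: stems ending in -b add fa- … -um around the stem; stems ending in -h, -m or -o repeat the first consonant+vowel as a prefix.
So solanik → soiblanik.

soiblanik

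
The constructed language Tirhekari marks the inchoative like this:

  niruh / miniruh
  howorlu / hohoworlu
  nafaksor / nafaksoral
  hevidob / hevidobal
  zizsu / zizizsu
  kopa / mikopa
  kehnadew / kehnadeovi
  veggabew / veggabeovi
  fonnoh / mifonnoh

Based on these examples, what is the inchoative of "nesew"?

howorlu and niruh both have last vowel 'u' yet inflect differently (hohoworlu, miniruh), so the last vowel is not what conditions the rule; the final letter is.
"nesew" ends in -w. The stems ending in -w (veggabew → veggabeovi, kehnadew → kehnadeovi) drop the final letter and add -ovi.
So nesew → neseovi.

neseovi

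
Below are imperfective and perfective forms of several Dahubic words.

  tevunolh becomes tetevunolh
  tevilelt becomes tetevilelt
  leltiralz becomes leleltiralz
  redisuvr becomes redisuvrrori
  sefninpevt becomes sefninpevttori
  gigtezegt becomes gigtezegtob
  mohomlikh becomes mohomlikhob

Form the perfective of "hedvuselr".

tevilelt and sefninpevt both end in -t yet inflect differently (tetevilelt, sefninpevttori), so the final letter is not what conditions the rule; the second-to-last letter is.
"hedvuselr" has second-to-last letter 'l'. The stems whose second-to-last letter is 'l' (tevunolh → tetevunolh, tevilelt → tetevilelt, leltiralz → leleltiralz) repeat the first consonant+vowel as a prefix.
So hedvuselr → hehedvuselr.

hehedvuselr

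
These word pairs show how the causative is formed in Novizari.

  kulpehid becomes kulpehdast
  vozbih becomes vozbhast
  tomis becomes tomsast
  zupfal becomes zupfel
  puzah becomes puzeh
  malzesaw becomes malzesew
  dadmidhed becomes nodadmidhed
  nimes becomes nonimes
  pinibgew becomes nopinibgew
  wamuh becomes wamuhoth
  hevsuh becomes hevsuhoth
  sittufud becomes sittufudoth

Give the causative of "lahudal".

vozbih and puzah both end in -h yet inflect differently (vozbhast, puzeh), so the final letter is not what conditions the rule; the last vowel is.
"lahudal" has last vowel 'a'. The stems whose last vowel is 'a' (zupfal → zupfel, puzah → puzeh, malzesaw → malzesew) change the last vowel to 'e'.
So lahudal → lahudel.

lahudel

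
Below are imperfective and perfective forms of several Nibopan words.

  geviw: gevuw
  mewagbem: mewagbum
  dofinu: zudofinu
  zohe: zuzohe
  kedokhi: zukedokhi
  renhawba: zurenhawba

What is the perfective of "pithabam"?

pithabum

"pithabam" ends in a consonant. The stems ending in a consonant (geviw → gevuw, mewagbem → mewagbum) change the last vowel to 'u'.
The other pattern: stems ending in a vowel add the prefix zu-.
So pithabam → pithabum.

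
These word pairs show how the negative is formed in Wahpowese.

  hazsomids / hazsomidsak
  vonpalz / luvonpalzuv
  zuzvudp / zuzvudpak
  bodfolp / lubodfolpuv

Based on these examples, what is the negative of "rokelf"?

bodfolp and zuzvudp both end in -p yet inflect differently (lubodfolpuv, zuzvudpak), so the final letter is not what conditions the rule; the second-to-last letter is.
"rokelf" has second-to-last letter 'l'. The stems whose second-to-last letter is 'l' (vonpalz → luvonpalzuv, bodfolp → lubodfolpuv) add lu- … -uv around the stem.
The other pattern: stems whose second-to-last letter is 'd' add -ak.
So rokelf → lurokelfuv.

lurokelfuv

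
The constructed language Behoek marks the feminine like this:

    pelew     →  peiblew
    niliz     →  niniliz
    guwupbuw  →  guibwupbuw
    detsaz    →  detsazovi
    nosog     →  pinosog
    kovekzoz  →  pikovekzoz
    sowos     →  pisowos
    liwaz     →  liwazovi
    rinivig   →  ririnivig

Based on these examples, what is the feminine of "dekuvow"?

niliz and liwaz both end in -z yet inflect differently (niniliz, liwazovi), so the final letter is not what conditions the rule; the last vowel is.
"dekuvow" has last vowel 'o'. The stems whose last vowel is 'o' (kovekzoz → pikovekzoz, nosog → pinosog, sowos → pisowos) add the prefix pi-.
The other patterns: stems whose last vowel is 'i' repeat the first consonant+vowel as a prefix; stems whose last vowel is 'a' add -ovi; stems whose last vowel is 'e' or 'u' insert -ib- after the first vowel.
So dekuvow → pidekuvow.

pidekuvow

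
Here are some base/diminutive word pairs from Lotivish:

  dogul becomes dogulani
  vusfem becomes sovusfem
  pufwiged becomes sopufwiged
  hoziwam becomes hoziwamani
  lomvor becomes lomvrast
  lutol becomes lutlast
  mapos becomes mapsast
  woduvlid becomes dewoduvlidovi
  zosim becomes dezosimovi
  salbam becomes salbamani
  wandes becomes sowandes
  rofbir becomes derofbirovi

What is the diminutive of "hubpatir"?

dehubpatirovi

zosim and vusfem both end in -m yet inflect differently (dezosimovi, sovusfem), so the final letter is not what conditions the rule; the last vowel is.
"hubpatir" has last vowel 'i'. The stems whose last vowel is 'i' (woduvlid → dewoduvlidovi, zosim → dezosimovi, rofbir → derofbirovi) add de- … -ovi around the stem.
So hubpatir → dehubpatirovi.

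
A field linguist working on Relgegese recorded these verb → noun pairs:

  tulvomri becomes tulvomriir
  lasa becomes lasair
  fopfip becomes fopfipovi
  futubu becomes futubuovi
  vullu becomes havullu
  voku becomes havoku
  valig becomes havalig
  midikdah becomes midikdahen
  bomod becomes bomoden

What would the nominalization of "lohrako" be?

lohrakoir

futubu and vullu both end in -u yet inflect differently (futubuovi, havullu), so the final letter is not what conditions the rule; the first letter is.
"lohrako" begins with l-. The one such stem in the data (lasa → lasair) adds -ir, so the same rule applies.
So lohrako → lohrakoir.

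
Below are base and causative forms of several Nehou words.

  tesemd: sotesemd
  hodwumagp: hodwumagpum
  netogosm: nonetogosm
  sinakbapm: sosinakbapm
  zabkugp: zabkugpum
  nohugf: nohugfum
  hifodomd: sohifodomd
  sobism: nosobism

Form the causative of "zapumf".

sozapumf

netogosm and sinakbapm both end in -m yet inflect differently (nonetogosm, sosinakbapm), so the final letter is not what conditions the rule; the second-to-last letter is.
"zapumf" has second-to-last letter 'm'. The stems whose second-to-last letter is 'm' (tesemd → sotesemd, hifodomd → sohifodomd) add the prefix so-.
So zapumf → sozapumf.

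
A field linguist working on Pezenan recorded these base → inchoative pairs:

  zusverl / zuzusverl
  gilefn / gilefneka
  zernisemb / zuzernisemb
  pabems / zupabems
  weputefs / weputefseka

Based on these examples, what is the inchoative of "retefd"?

weputefs and pabems both end in -s yet inflect differently (weputefseka, zupabems), so the final letter is not what conditions the rule; the second-to-last letter is.
"retefd" has second-to-last letter 'f'. The stems whose second-to-last letter is 'f' (gilefn → gilefneka, weputefs → weputefseka) add -eka.
The other pattern: stems whose second-to-last letter is 'm' or 'r' add the prefix zu-.
So retefd → retefdeka.

retefdeka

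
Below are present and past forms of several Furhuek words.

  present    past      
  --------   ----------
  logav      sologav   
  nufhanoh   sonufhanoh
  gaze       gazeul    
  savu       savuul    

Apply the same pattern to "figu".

figuul

logav and gaze both have 2 vowels yet inflect differently (sologav, gazeul), so the number of vowels is not what conditions the rule; whether the stem ends in a vowel or a consonant is.
"figu" ends in a vowel. The stems ending in a vowel (gaze → gazeul, savu → savuul) add -ul.
The other pattern: stems ending in a consonant add the prefix so-.
So figu → figuul.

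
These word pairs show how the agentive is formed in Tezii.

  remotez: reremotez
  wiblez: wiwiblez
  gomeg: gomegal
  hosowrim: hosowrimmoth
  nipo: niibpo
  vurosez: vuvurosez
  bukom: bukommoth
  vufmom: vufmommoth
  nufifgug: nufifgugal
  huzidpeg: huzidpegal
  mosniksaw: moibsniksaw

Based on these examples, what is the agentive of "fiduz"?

"fiduz" ends in -z. The stems ending in -z (vurosez → vuvurosez, wiblez → wiwiblez, remotez → reremotez) repeat the first consonant+vowel as a prefix.
So fiduz → fifiduz.

fifiduz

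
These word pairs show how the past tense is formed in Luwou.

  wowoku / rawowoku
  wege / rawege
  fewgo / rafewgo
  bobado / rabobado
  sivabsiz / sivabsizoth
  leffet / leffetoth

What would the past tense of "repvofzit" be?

wege and leffet both have last vowel 'e' yet inflect differently (rawege, leffetoth), so the last vowel is not what conditions the rule; whether the stem ends in a vowel or a consonant is.
"repvofzit" ends in a consonant. The stems ending in a consonant (sivabsiz → sivabsizoth, leffet → leffetoth) add -oth.
So repvofzit → repvofzitoth.

repvofzitoth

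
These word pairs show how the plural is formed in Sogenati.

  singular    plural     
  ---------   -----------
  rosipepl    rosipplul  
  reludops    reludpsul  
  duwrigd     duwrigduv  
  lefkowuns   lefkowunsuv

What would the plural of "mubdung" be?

mubdunguv

reludops and lefkowuns both end in -s yet inflect differently (reludpsul, lefkowunsuv), so the final letter is not what conditions the rule; the second-to-last letter is.
"mubdung" has second-to-last letter 'n'. The one such stem in the data (lefkowuns → lefkowunsuv) adds -uv, so the same rule applies.
The other pattern: stems whose second-to-last letter is 'p' delete the last vowel and add -ul.
So mubdung → mubdunguv.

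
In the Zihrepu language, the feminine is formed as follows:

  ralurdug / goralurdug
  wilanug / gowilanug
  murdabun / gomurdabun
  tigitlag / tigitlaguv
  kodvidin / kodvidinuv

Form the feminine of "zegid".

zegiduv

murdabun and kodvidin both end in -n yet inflect differently (gomurdabun, kodvidinuv), so the final letter is not what conditions the rule; the last vowel is.
"zegid" has last vowel 'i'. The one such stem in the data (kodvidin → kodvidinuv) adds -uv, so the same rule applies.
So zegid → zegiduv.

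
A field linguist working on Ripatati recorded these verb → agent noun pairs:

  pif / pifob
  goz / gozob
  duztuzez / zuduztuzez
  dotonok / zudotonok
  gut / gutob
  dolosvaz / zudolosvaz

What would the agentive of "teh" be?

tehob

"teh" has 1 vowel. The stems with 1 vowel (gut → gutob, pif → pifob, goz → gozob) add -ob.
The other pattern: stems with 3 vowels add the prefix zu-.
So teh → tehob.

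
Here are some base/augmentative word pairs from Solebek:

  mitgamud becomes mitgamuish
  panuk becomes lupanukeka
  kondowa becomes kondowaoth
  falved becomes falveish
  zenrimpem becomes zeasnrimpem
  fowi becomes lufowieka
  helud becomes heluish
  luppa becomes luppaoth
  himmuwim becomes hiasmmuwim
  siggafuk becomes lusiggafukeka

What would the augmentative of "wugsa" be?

wugsaoth

zenrimpem and falved both have last vowel 'e' yet inflect differently (zeasnrimpem, falveish), so the last vowel is not what conditions the rule; the final letter is.
"wugsa" ends in -a. The stems ending in -a (kondowa → kondowaoth, luppa → luppaoth) add -oth.
The other patterns: stems ending in -m insert -as- after the first vowel; stems ending in -d drop the final letter and add -ish; stems ending in -i or -k add lu- … -eka around the stem.
So wugsa → wugsaoth.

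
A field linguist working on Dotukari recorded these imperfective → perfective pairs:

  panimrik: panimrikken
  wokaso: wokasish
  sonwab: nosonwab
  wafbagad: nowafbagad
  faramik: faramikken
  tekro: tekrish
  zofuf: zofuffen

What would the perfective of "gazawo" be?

gazawish

"gazawo" ends in -o. The stems ending in -o (wokaso → wokasish, tekro → tekrish) drop the final letter and add -ish.
So gazawo → gazawish.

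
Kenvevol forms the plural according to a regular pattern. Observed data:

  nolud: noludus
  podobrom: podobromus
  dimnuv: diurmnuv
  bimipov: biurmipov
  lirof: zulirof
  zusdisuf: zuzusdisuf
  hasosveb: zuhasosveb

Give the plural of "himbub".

zuhimbub

"himbub" ends in -b. The one such stem in the data (hasosveb → zuhasosveb) adds the prefix zu-, so the same rule applies.
So himbub → zuhimbub.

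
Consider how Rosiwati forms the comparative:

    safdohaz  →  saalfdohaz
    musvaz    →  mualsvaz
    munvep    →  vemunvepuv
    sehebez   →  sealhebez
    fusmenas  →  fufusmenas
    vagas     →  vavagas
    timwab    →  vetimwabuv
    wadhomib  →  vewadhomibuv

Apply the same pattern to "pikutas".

vagas and musvaz both have last vowel 'a' yet inflect differently (vavagas, mualsvaz), so the last vowel is not what conditions the rule; the final letter is.
"pikutas" ends in -s. The stems ending in -s (vagas → vavagas, fusmenas → fufusmenas) repeat the first consonant+vowel as a prefix.
The other patterns: stems ending in -z insert -al- after the first vowel; stems ending in -b or -p add ve- … -uv around the stem.
So pikutas → pipikutas.

pipikutas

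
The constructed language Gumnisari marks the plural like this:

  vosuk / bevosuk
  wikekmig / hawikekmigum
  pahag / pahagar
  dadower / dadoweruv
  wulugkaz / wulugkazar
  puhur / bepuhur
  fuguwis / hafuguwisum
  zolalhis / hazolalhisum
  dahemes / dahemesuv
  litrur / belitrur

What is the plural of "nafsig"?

hanafsigum

zolalhis and dahemes both end in -s yet inflect differently (hazolalhisum, dahemesuv), so the final letter is not what conditions the rule; the last vowel is.
"nafsig" has last vowel 'i'. The stems whose last vowel is 'i' (zolalhis → hazolalhisum, fuguwis → hafuguwisum, wikekmig → hawikekmigum) add ha- … -um around the stem.
So nafsig → hanafsigum.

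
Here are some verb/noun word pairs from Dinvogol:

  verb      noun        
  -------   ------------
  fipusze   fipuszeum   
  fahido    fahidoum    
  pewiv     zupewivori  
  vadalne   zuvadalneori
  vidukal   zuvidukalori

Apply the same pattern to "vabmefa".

fipusze and vadalne both end in -e yet inflect differently (fipuszeum, zuvadalneori), so the final letter is not what conditions the rule; the first letter is.
"vabmefa" begins with v-. The stems beginning with v- (vadalne → zuvadalneori, vidukal → zuvidukalori) add zu- … -ori around the stem.
So vabmefa → zuvabmefaori.

zuvabmefaori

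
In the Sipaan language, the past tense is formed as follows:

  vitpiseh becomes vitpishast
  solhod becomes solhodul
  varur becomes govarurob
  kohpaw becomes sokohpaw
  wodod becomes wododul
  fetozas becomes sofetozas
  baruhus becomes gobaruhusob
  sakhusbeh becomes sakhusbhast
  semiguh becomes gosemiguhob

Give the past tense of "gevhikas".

sogevhikas

"gevhikas" has last vowel 'a'. The stems whose last vowel is 'a' (kohpaw → sokohpaw, fetozas → sofetozas) add the prefix so-.
So gevhikas → sogevhikas.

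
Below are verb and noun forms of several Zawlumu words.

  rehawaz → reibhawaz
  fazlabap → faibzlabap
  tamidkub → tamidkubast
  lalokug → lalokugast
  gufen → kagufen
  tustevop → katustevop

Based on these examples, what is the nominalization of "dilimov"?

kadilimov

fazlabap and tustevop both end in -p yet inflect differently (faibzlabap, katustevop), so the final letter is not what conditions the rule; the last vowel is.
"dilimov" has last vowel 'o'. The one such stem in the data (tustevop → katustevop) adds the prefix ka-, so the same rule applies.
So dilimov → kadilimov.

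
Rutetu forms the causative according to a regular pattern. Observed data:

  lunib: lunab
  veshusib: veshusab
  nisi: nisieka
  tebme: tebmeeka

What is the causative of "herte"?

nisi and veshusib both have last vowel 'i' yet inflect differently (nisieka, veshusab), so the last vowel is not what conditions the rule; whether the stem ends in a vowel or a consonant is.
"herte" ends in a vowel. The stems ending in a vowel (nisi → nisieka, tebme → tebmeeka) add -eka.
So herte → herteeka.

herteeka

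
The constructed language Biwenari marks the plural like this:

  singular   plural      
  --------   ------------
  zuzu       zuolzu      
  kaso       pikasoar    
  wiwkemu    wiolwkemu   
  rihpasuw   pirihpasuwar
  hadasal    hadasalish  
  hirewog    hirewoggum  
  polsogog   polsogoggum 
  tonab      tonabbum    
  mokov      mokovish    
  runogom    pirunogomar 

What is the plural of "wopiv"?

wopivish

tonab and hadasal both have last vowel 'a' yet inflect differently (tonabbum, hadasalish), so the last vowel is not what conditions the rule; the final letter is.
"wopiv" ends in -v. The one such stem in the data (mokov → mokovish) adds -ish, so the same rule applies.
So wopiv → wopivish.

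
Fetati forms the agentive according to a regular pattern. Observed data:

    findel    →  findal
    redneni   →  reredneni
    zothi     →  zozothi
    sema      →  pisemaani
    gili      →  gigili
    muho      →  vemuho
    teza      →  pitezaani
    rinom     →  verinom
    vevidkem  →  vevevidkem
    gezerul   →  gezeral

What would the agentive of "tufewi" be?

tutufewi

vevidkem and findel both have last vowel 'e' yet inflect differently (vevevidkem, findal), so the last vowel is not what conditions the rule; the final letter is.
"tufewi" ends in -i. The stems ending in -i (zothi → zozothi, gili → gigili, redneni → reredneni) repeat the first consonant+vowel as a prefix.
The other patterns: stems ending in -a add pi- … -ani around the stem; stems ending in -m or -o add the prefix ve-; stems ending in -l change the last vowel to 'a'.
So tufewi → tutufewi.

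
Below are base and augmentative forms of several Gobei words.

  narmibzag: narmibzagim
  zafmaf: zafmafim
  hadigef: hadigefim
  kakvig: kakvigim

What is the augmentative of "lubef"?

Every pair shown (narmibzag → narmibzagim, zafmaf → zafmafim, hadigef → hadigefim, …) follows the same rule: add -im.
So lubef → lubefim.

lubefim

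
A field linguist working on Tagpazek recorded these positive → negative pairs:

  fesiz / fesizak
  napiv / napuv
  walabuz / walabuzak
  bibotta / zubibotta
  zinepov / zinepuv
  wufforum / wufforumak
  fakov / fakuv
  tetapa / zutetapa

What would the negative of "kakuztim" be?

kakuztimak

fesiz and napiv both have last vowel 'i' yet inflect differently (fesizak, napuv), so the last vowel is not what conditions the rule; the final letter is.
"kakuztim" ends in -m. The one such stem in the data (wufforum → wufforumak) adds -ak, so the same rule applies.
The other patterns: stems ending in -a add the prefix zu-; stems ending in -v change the last vowel to 'u'.
So kakuztim → kakuztimak.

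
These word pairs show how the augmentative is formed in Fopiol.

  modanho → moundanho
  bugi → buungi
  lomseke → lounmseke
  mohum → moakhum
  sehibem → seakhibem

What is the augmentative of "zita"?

"zita" ends in a vowel. The stems ending in a vowel (modanho → moundanho, bugi → buungi, lomseke → lounmseke) insert -un- after the first vowel.
So zita → ziunta.

ziunta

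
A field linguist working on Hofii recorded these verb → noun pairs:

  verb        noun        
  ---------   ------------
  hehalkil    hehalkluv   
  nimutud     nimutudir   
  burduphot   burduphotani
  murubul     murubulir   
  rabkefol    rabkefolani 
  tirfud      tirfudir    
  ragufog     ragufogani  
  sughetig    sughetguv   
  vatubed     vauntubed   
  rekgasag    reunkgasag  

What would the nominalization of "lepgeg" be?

"lepgeg" has last vowel 'e'. The one such stem in the data (vatubed → vauntubed) inserts -un- after the first vowel (as does rekgasag), so the same rule applies.
So lepgeg → leunpgeg.

leunpgeg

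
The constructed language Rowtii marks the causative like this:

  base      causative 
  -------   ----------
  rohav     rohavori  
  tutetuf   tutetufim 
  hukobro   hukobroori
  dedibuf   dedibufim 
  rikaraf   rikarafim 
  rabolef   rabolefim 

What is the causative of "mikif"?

mikifim

rikaraf and rohav both have last vowel 'a' yet inflect differently (rikarafim, rohavori), so the last vowel is not what conditions the rule; the final letter is.
"mikif" ends in -f. The stems ending in -f (tutetuf → tutetufim, rabolef → rabolefim, rikaraf → rikarafim) add -im.
The other pattern: stems ending in -o or -v add -ori.
So mikif → mikifim.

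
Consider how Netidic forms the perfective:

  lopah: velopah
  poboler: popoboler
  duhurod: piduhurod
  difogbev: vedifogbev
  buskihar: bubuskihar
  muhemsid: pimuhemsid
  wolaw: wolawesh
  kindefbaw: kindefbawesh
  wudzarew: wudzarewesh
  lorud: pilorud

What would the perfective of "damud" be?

pidamud

lopah and kindefbaw both have last vowel 'a' yet inflect differently (velopah, kindefbawesh), so the last vowel is not what conditions the rule; the final letter is.
"damud" ends in -d. The stems ending in -d (lorud → pilorud, muhemsid → pimuhemsid, duhurod → piduhurod) add the prefix pi-.
The other patterns: stems ending in -h or -v add the prefix ve-; stems ending in -w add -esh; stems ending in -r repeat the first consonant+vowel as a prefix.
So damud → pidamud.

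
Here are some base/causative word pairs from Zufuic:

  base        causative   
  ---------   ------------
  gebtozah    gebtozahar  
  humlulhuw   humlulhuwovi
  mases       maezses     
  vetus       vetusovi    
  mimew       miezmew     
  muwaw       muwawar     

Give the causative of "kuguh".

humlulhuw and muwaw both end in -w yet inflect differently (humlulhuwovi, muwawar), so the final letter is not what conditions the rule; the last vowel is.
"kuguh" has last vowel 'u'. The stems whose last vowel is 'u' (vetus → vetusovi, humlulhuw → humlulhuwovi) add -ovi.
The other patterns: stems whose last vowel is 'a' add -ar; stems whose last vowel is 'e' insert -ez- after the first vowel.
So kuguh → kuguhovi.

kuguhovi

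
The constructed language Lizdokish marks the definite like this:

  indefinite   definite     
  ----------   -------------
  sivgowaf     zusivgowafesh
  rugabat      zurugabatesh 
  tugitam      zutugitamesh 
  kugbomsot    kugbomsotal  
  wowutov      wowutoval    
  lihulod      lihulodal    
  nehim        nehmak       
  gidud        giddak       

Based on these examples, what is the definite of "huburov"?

huburoval

rugabat and kugbomsot both end in -t yet inflect differently (zurugabatesh, kugbomsotal), so the final letter is not what conditions the rule; the last vowel is.
"huburov" has last vowel 'o'. The stems whose last vowel is 'o' (kugbomsot → kugbomsotal, wowutov → wowutoval, lihulod → lihulodal) add -al.
So huburov → huburoval.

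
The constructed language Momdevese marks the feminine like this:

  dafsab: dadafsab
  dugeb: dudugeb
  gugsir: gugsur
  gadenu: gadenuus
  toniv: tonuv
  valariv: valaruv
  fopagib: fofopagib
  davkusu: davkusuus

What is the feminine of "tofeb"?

totofeb

gugsir and fopagib both have last vowel 'i' yet inflect differently (gugsur, fofopagib), so the last vowel is not what conditions the rule; the final letter is.
"tofeb" ends in -b. The stems ending in -b (dafsab → dadafsab, dugeb → dudugeb, fopagib → fofopagib) repeat the first consonant+vowel as a prefix.
The other patterns: stems ending in -u add -us; stems ending in -r or -v change the last vowel to 'u'.
So tofeb → totofeb.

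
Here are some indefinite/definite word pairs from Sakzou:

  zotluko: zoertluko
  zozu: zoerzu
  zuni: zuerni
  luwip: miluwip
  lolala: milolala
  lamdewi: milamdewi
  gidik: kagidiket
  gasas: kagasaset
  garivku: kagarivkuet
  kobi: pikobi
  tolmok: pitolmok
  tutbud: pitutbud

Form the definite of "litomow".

zuni and lamdewi both end in -i yet inflect differently (zuerni, milamdewi), so the final letter is not what conditions the rule; the first letter is.
"litomow" begins with l-. The stems beginning with l- (luwip → miluwip, lolala → milolala, lamdewi → milamdewi) add the prefix mi-.
The other patterns: stems beginning with z- insert -er- after the first vowel; stems beginning with g- add ka- … -et around the stem; stems beginning with k- or t- add the prefix pi-.
So litomow → militomow.

militomow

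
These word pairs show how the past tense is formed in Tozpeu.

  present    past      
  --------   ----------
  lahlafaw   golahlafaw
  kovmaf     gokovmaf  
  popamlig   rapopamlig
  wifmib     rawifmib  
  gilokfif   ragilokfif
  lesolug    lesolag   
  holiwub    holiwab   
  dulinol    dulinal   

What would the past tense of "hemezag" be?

"hemezag" has last vowel 'a'. The stems whose last vowel is 'a' (lahlafaw → golahlafaw, kovmaf → gokovmaf) add the prefix go-.
So hemezag → gohemezag.

gohemezag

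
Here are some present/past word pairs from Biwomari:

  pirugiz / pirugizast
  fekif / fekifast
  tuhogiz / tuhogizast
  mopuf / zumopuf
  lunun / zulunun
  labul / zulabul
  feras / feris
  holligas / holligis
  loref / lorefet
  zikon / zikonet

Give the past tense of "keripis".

fekif and mopuf both end in -f yet inflect differently (fekifast, zumopuf), so the final letter is not what conditions the rule; the last vowel is.
"keripis" has last vowel 'i'. The stems whose last vowel is 'i' (pirugiz → pirugizast, fekif → fekifast, tuhogiz → tuhogizast) add -ast.
The other patterns: stems whose last vowel is 'u' add the prefix zu-; stems whose last vowel is 'a' change the last vowel to 'i'; stems whose last vowel is 'e' or 'o' add -et.
So keripis → keripisast.

keripisast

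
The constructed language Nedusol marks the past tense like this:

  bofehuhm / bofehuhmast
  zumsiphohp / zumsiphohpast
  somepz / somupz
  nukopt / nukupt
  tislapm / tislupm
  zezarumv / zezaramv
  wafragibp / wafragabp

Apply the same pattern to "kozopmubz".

kozopmabz

"kozopmubz" has second-to-last letter 'b'. The one such stem in the data (wafragibp → wafragabp) changes the last vowel to 'a' (as does zezarumv), so the same rule applies.
So kozopmubz → kozopmabz.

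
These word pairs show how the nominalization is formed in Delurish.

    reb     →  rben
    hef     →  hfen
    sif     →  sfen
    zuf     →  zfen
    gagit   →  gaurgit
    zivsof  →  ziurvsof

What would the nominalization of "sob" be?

sben

zivsof and sif both end in -f yet inflect differently (ziurvsof, sfen), so the final letter is not what conditions the rule; the number of vowels is.
"sob" has 1 vowel. The stems with 1 vowel (sif → sfen, hef → hfen, zuf → zfen) delete the last vowel and add -en.
The other pattern: stems with 2 vowels insert -ur- after the first vowel.
So sob → sben.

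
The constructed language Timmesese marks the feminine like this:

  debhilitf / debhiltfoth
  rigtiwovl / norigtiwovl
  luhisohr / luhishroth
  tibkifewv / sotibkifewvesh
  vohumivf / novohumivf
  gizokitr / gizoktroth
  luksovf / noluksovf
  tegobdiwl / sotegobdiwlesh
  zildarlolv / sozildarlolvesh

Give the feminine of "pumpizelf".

sopumpizelfesh

debhilitf and luksovf both end in -f yet inflect differently (debhiltfoth, noluksovf), so the final letter is not what conditions the rule; the second-to-last letter is.
"pumpizelf" has second-to-last letter 'l'. The one such stem in the data (zildarlolv → sozildarlolvesh) adds so- … -esh around the stem, so the same rule applies.
The other patterns: stems whose second-to-last letter is 'h' or 't' delete the last vowel and add -oth; stems whose second-to-last letter is 'v' add the prefix no-.
So pumpizelf → sopumpizelfesh.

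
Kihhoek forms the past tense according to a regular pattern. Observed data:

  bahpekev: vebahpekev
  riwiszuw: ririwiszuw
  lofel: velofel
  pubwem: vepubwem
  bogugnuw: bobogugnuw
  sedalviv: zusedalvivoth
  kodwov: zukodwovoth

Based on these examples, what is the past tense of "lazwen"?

"lazwen" has last vowel 'e'. The stems whose last vowel is 'e' (pubwem → vepubwem, bahpekev → vebahpekev, lofel → velofel) add the prefix ve-.
The other patterns: stems whose last vowel is 'u' repeat the first consonant+vowel as a prefix; stems whose last vowel is 'i' or 'o' add zu- … -oth around the stem.
So lazwen → velazwen.

velazwen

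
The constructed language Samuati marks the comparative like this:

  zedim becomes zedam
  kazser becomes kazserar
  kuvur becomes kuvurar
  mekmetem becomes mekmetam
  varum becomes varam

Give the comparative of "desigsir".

varum and kuvur both have last vowel 'u' yet inflect differently (varam, kuvurar), so the last vowel is not what conditions the rule; the final letter is.
"desigsir" ends in -r. The stems ending in -r (kuvur → kuvurar, kazser → kazserar) add -ar.
So desigsir → desigsirar.

desigsirar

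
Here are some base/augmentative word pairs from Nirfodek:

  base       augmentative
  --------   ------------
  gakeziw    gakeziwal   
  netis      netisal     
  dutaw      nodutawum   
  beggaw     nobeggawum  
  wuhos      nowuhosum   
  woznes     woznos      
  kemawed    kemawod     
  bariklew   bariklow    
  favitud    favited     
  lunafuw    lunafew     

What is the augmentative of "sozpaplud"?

sozpapled

gakeziw and dutaw both end in -w yet inflect differently (gakeziwal, nodutawum), so the final letter is not what conditions the rule; the last vowel is.
"sozpaplud" has last vowel 'u'. The stems whose last vowel is 'u' (favitud → favited, lunafuw → lunafew) change the last vowel to 'e'.
The other patterns: stems whose last vowel is 'i' add -al; stems whose last vowel is 'a' or 'o' add no- … -um around the stem; stems whose last vowel is 'e' change the last vowel to 'o'.
So sozpaplud → sozpapled.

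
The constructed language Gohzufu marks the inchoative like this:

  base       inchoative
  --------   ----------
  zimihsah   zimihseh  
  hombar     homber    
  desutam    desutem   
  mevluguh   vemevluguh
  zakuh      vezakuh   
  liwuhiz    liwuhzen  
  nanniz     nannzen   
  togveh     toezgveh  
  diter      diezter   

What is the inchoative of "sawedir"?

sawedren

zimihsah and mevluguh both end in -h yet inflect differently (zimihseh, vemevluguh), so the final letter is not what conditions the rule; the last vowel is.
"sawedir" has last vowel 'i'. The stems whose last vowel is 'i' (liwuhiz → liwuhzen, nanniz → nannzen) delete the last vowel and add -en.
So sawedir → sawedren.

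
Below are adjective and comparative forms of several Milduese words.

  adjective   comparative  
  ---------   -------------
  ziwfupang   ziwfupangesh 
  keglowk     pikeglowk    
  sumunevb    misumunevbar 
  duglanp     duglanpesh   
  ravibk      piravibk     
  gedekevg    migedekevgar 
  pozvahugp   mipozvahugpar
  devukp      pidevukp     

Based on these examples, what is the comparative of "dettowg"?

gedekevg and ziwfupang both end in -g yet inflect differently (migedekevgar, ziwfupangesh), so the final letter is not what conditions the rule; the second-to-last letter is.
"dettowg" has second-to-last letter 'w'. The one such stem in the data (keglowk → pikeglowk) adds the prefix pi-, so the same rule applies.
So dettowg → pidettowg.

pidettowg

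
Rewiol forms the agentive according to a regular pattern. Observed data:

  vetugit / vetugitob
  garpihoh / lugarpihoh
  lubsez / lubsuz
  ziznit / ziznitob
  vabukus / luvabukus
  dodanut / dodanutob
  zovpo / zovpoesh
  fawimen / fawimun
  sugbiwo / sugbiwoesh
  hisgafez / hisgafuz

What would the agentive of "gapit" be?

zovpo and garpihoh both have last vowel 'o' yet inflect differently (zovpoesh, lugarpihoh), so the last vowel is not what conditions the rule; the final letter is.
"gapit" ends in -t. The stems ending in -t (ziznit → ziznitob, dodanut → dodanutob, vetugit → vetugitob) add -ob.
The other patterns: stems ending in -n or -z change the last vowel to 'u'; stems ending in -o add -esh; stems ending in -h or -s add the prefix lu-.
So gapit → gapitob.

gapitob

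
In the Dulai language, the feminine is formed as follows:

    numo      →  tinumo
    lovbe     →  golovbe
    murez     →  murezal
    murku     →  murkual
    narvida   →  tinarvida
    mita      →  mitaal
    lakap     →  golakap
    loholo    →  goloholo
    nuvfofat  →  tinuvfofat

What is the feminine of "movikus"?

movikusal

mita and narvida both end in -a yet inflect differently (mitaal, tinarvida), so the final letter is not what conditions the rule; the first letter is.
"movikus" begins with m-. The stems beginning with m- (murez → murezal, mita → mitaal, murku → murkual) add -al.
So movikus → movikusal.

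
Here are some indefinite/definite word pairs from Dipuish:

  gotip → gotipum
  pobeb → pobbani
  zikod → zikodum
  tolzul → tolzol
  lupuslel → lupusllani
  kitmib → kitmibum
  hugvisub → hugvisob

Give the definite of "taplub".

taplob

"taplub" has last vowel 'u'. The stems whose last vowel is 'u' (tolzul → tolzol, hugvisub → hugvisob) change the last vowel to 'o'.
The other patterns: stems whose last vowel is 'i' or 'o' add -um; stems whose last vowel is 'e' delete the last vowel and add -ani.
So taplub → taplob.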